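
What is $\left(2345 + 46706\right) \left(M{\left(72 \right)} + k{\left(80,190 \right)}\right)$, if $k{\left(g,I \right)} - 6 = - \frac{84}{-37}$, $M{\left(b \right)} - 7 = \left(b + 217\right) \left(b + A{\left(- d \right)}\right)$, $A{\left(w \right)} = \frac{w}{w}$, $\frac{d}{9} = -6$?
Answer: $\frac{38316384854}{37} \approx 1.0356 \cdot 10^{9}$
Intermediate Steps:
$d = -54$ ($d = 9 \left(-6\right) = -54$)
$A{\left(w \right)} = 1$
$M{\left(b \right)} = 7 + \left(1 + b\right) \left(217 + b\right)$ ($M{\left(b \right)} = 7 + \left(b + 217\right) \left(b + 1\right) = 7 + \left(217 + b\right) \left(1 + b\right) = 7 + \left(1 + b\right) \left(217 + b\right)$)
$k{\left(g,I \right)} = \frac{306}{37}$ ($k{\left(g,I \right)} = 6 - \frac{84}{-37} = 6 - - \frac{84}{37} = 6 + \frac{84}{37} = \frac{306}{37}$)
$\left(2345 + 46706\right) \left(M{\left(72 \right)} + k{\left(80,190 \right)}\right) = \left(2345 + 46706\right) \left(\left(224 + 72^{2} + 218 \cdot 72\right) + \frac{306}{37}\right) = 49051 \left(\left(224 + 5184 + 15696\right) + \frac{306}{37}\right) = 49051 \left(21104 + \frac{306}{37}\right) = 49051 \cdot \frac{781154}{37} = \frac{38316384854}{37}$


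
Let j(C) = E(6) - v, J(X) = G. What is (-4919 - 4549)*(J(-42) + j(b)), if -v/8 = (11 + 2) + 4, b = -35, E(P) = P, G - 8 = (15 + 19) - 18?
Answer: -1571688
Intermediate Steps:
G = 24 (G = 8 + ((15 + 19) - 18) = 8 + (34 - 18) = 8 + 16 = 24)
J(X) = 24
v = -136 (v = -8*((11 + 2) + 4) = -8*(13 + 4) = -8*17 = -136)
j(C) = 142 (j(C) = 6 - 1*(-136) = 6 + 136 = 142)
(-4919 - 4549)*(J(-42) + j(b)) = (-4919 - 4549)*(24 + 142) = -9468*166 = -1571688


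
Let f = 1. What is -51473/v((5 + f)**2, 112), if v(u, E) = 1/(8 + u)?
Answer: -2264812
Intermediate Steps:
-51473/v((5 + f)**2, 112) = -(411784 + 51473*(5 + 1)**2) = -51473/(1/(8 + 6**2)) = -51473/(1/(8 + 36)) = -51473/(1/44) = -51473/1/44 = -51473*44 = -2264812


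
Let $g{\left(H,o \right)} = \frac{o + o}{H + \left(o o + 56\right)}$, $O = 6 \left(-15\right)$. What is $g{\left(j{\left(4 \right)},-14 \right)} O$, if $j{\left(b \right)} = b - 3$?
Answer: $\frac{2520}{253} \approx 9.9605$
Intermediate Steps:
$j{\left(b \right)} = -3 + b$
$O = -90$
$g{\left(H,o \right)} = \frac{2 o}{56 + H + o^{2}}$ ($g{\left(H,o \right)} = \frac{2 o}{H + \left(o^{2} + 56\right)} = \frac{2 o}{H + \left(56 + o^{2}\right)} = \frac{2 o}{56 + H + o^{2}}$)
$g{\left(j{\left(4 \right)},-14 \right)} O = 2 \left(-14\right) \frac{1}{56 + \left(-3 + 4\right) + \left(-14\right)^{2}} \left(-90\right) = 2 \left(-14\right) \frac{1}{56 + 1 + 196} \left(-90\right) = 2 \left(-14\right) \frac{1}{253} \left(-90\right) = \left(- \frac{28}{253}\right) \left(-90\right) = \frac{2520}{253}$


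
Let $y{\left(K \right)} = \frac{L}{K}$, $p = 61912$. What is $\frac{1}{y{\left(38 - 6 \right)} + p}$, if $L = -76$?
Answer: $\frac{8}{495277} \approx 1.6153 \cdot 10^{-5}$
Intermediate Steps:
$y{\left(K \right)} = - \frac{76}{K}$
$\frac{1}{y{\left(38 - 6 \right)} + p} = \frac{1}{- \frac{76}{38 - 6} + 61912} = \frac{1}{- \frac{76}{32} + 61912} = \frac{1}{\left(-76\right) \frac{1}{32} + 61912} = \frac{1}{- \frac{19}{8} + 61912} = \frac{1}{\frac{495277}{8}} = \frac{8}{495277}$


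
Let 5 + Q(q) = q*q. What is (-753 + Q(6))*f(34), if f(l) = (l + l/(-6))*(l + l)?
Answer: -4173160/3 ≈ -1.3911e+6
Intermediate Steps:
Q(q) = -5 + q**2 (Q(q) = -5 + q*q = -5 + q**2)
f(l) = 5*l**2/3 (f(l) = (l + l*(-1/6))*(2*l) = (l - l/6)*(2*l) = (5*l/6)*(2*l) = 5*l**2/3)
(-753 + Q(6))*f(34) = (-753 + (-5 + 6**2))*((5/3)*34**2) = (-753 + (-5 + 36))*((5/3)*1156) = (-753 + 31)*(5780/3) = -722*5780/3 = -4173160/3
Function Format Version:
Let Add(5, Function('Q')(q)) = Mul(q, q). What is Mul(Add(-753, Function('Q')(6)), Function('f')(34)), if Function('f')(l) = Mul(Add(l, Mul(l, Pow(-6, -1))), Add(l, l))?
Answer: Rational(-4173160, 3) ≈ -1.3911e+6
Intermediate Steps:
Function('Q')(q) = Add(-5, Pow(q, 2)) (Function('Q')(q) = Add(-5, Mul(q, q)) = Add(-5, Pow(q, 2)))
Function('f')(l) = Mul(Rational(5, 3), Pow(l, 2)) (Function('f')(l) = Mul(Add(l, Mul(l, Rational(-1, 6))), Mul(2, l)) = Mul(Add(l, Mul(Rational(-1, 6), l)), Mul(2, l)) = Mul(Mul(Rational(5, 6), l), Mul(2, l)) = Mul(Rational(5, 3), Pow(l, 2)))
Mul(Add(-753, Function('Q')(6)), Function('f')(34)) = Mul(Add(-753, Add(-5, Pow(6, 2))), Mul(Rational(5, 3), Pow(34, 2))) = Mul(Add(-753, Add(-5, 36)), Mul(Rational(5, 3), 1156)) = Mul(Add(-753, 31), Rational(5780, 3)) = Mul(-722, Rational(5780, 3)) = Rational(-4173160, 3)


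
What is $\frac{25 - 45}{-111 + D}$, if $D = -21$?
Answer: $\frac{5}{33} \approx 0.15152$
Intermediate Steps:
$\frac{25 - 45}{-111 + D} = \frac{25 - 45}{-111 - 21} = - \frac{20}{-132} = \left(-20\right) \left(- \frac{1}{132}\right) = \frac{5}{33}$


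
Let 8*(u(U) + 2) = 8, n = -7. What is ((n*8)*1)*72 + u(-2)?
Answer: -4033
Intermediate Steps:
u(U) = -1 (u(U) = -2 + (1/8)*8 = -2 + 1 = -1)
((n*8)*1)*72 + u(-2) = (-7*8*1)*72 - 1 = -56*1*72 - 1 = -56*72 - 1 = -4032 - 1 = -4033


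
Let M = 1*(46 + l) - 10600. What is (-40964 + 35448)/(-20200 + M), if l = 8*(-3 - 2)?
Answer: 2758/15397 ≈ 0.17913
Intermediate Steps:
l = -40 (l = 8*(-5) = -40)
M = -10594 (M = 1*(46 - 40) - 10600 = 1*6 - 10600 = 6 - 10600 = -10594)
(-40964 + 35448)/(-20200 + M) = (-40964 + 35448)/(-20200 - 10594) = -5516/(-30794) = -5516*(-1/30794) = 2758/15397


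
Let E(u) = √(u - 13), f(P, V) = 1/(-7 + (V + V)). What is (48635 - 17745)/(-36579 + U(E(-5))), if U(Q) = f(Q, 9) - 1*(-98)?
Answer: -33979/40129 ≈ -0.84674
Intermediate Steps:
f(P, V) = 1/(-7 + 2*V)
E(u) = √(-13 + u)
U(Q) = 1079/11 (U(Q) = 1/(-7 + 2*9) - 1*(-98) = 1/(-7 + 18) + 98 = 1/11 + 98 = 1079/11)
(48635 - 17745)/(-36579 + U(E(-5))) = (48635 - 17745)/(-36579 + 1079/11) = 30890/(-401290/11) = 30890*(-11/401290) = -33979/40129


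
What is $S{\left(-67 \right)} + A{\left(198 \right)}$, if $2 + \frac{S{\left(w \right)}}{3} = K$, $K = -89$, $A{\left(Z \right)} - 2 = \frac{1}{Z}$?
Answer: $- \frac{53657}{198} \approx -271.0$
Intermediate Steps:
$A{\left(Z \right)} = 2 + \frac{1}{Z}$
$S{\left(w \right)} = -273$ ($S{\left(w \right)} = -6 + 3 \left(-89\right) = -6 - 267 = -273$)
$S{\left(-67 \right)} + A{\left(198 \right)} = -273 + \left(2 + \frac{1}{198}\right) = -273 + \frac{397}{198} = - \frac{53657}{198}$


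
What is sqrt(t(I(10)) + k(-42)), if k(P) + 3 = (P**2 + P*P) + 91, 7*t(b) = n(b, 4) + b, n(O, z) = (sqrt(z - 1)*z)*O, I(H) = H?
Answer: sqrt(177254 + 280*sqrt(3))/7 ≈ 60.227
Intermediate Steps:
n(O, z) = O*z*sqrt(-1 + z) (n(O, z) = (sqrt(-1 + z)*z)*O = (z*sqrt(-1 + z))*O = O*z*sqrt(-1 + z))
t(b) = b/7 + 4*b*sqrt(3)/7 (t(b) = (b*4*sqrt(-1 + 4) + b)/7 = (b*4*sqrt(3) + b)/7 = (4*b*sqrt(3) + b)/7 = (b + 4*b*sqrt(3))/7 = b/7 + 4*b*sqrt(3)/7)
k(P) = 88 + 2*P**2 (k(P) = -3 + ((P**2 + P*P) + 91) = -3 + ((P**2 + P**2) + 91) = -3 + (2*P**2 + 91) = -3 + (91 + 2*P**2) = 88 + 2*P**2)
sqrt(t(I(10)) + k(-42)) = sqrt((1/7)*10*(1 + 4*sqrt(3)) + (88 + 2*(-42)**2)) = sqrt((10/7 + 40*sqrt(3)/7) + (88 + 2*1764)) = sqrt((10/7 + 40*sqrt(3)/7) + (88 + 3528)) = sqrt((10/7 + 40*sqrt(3)/7) + 3616) = sqrt(25322/7 + 40*sqrt(3)/7)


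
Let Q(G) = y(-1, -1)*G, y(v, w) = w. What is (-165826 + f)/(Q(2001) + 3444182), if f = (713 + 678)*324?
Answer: 284858/3442181 ≈ 0.082755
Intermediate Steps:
f = 450684 (f = 1391*324 = 450684)
Q(G) = -G
(-165826 + f)/(Q(2001) + 3444182) = (-165826 + 450684)/(-1*2001 + 3444182) = 284858/(-2001 + 3444182) = 284858/3442181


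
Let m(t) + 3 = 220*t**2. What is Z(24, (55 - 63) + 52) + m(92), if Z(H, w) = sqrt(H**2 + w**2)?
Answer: 1862077 + 4*sqrt(157) ≈ 1.8621e+6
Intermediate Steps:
m(t) = -3 + 220*t**2
Z(24, (55 - 63) + 52) + m(92) = sqrt(24**2 + ((55 - 63) + 52)**2) + (-3 + 220*92**2) = sqrt(576 + (-8 + 52)**2) + (-3 + 220*8464) = sqrt(576 + 44**2) + (-3 + 1862080) = sqrt(576 + 1936) + 1862077 = sqrt(2512) + 1862077 = 4*sqrt(157) + 1862077 = 1862077 + 4*sqrt(157)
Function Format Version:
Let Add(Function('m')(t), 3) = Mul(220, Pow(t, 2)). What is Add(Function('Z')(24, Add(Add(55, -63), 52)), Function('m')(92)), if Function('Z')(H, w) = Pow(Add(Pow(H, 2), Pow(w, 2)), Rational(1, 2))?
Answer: Add(1862077, Mul(4, Pow(157, Rational(1, 2)))) ≈ 1.8621e+6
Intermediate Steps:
Function('m')(t) = Add(-3, Mul(220, Pow(t, 2)))
Add(Function('Z')(24, Add(Add(55, -63), 52)), Function('m')(92)) = Add(Pow(Add(Pow(24, 2), Pow(Add(Add(55, -63), 52), 2)), Rational(1, 2)), Add(-3, Mul(220, Pow(92, 2)))) = Add(Pow(Add(576, Pow(Add(-8, 52), 2)), Rational(1, 2)), Add(-3, Mul(220, 8464))) = Add(Pow(Add(576, Pow(44, 2)), Rational(1, 2)), Add(-3, 1862080)) = Add(Pow(Add(576, 1936), Rational(1, 2)), 1862077) = Add(Pow(2512, Rational(1, 2)), 1862077) = Add(Mul(4, Pow(157, Rational(1, 2))), 1862077) = Add(1862077, Mul(4, Pow(157, Rational(1, 2))))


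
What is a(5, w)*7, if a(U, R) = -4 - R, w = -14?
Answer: 70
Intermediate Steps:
a(5, w)*7 = (-4 - 1*(-14))*7 = (-4 + 14)*7 = 10*7 = 70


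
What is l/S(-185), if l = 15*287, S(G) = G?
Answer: -861/37 ≈ -23.270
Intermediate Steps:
l = 4305
l/S(-185) = 4305/(-185) = 4305*(-1/185) = -861/37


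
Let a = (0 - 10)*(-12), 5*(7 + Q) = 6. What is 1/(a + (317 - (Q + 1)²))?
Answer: 25/10349 ≈ 0.0024157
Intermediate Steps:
Q = -29/5 (Q = -7 + (⅕)*6 = -7 + 6/5 = -29/5 ≈ -5.8000)
a = 120 (a = -10*(-12) = 120)
1/(a + (317 - (Q + 1)²)) = 1/(120 + (317 - (-29/5 + 1)²)) = 1/(120 + (317 - (-24/5)²)) = 1/(120 + (317 - 1*576/25)) = 1/(120 + (317 - 576/25)) = 1/(120 + 7349/25) = 1/(10349/25) = 25/10349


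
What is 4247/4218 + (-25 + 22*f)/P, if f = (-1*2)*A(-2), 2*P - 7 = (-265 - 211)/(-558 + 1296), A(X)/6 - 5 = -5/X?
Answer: -1246274641/1978242 ≈ -629.99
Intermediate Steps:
A(X) = 30 - 30/X (A(X) = 30 + 6*(-5/X) = 30 - 30/X)
P = 2345/738 (P = 7/2 + ((-265 - 211)/(-558 + 1296))/2 = 7/2 + (-476/738)/2 = 7/2 + (-476*1/738)/2 = 7/2 + (½)*(-238/369) = 7/2 - 119/369 = 2345/738 ≈ 3.1775)
f = -90 (f = (-1*2)*(30 - 30/(-2)) = -2*(30 - 30*(-½)) = -2*(30 + 15) = -2*45 = -90)
4247/4218 + (-25 + 22*f)/P = 4247/4218 + (-25 + 22*(-90))/(2345/738) = 4247*(1/4218) + (-25 - 1980)*(738/2345) = 4247/4218 - 2005*738/2345 = 4247/4218 - 295938/469 = -1246274641/1978242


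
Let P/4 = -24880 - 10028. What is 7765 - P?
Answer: 147397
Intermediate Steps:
P = -139632 (P = 4*(-24880 - 10028) = 4*(-34908) = -139632)
7765 - P = 7765 - 1*(-139632) = 7765 + 139632 = 147397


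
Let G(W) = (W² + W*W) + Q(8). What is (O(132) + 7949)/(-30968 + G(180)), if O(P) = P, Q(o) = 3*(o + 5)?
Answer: 8081/33871 ≈ 0.23858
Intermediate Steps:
Q(o) = 15 + 3*o (Q(o) = 3*(5 + o) = 15 + 3*o)
G(W) = 39 + 2*W² (G(W) = (W² + W*W) + (15 + 3*8) = (W² + W²) + (15 + 24) = 2*W² + 39 = 39 + 2*W²)
(O(132) + 7949)/(-30968 + G(180)) = (132 + 7949)/(-30968 + (39 + 2*180²)) = 8081/(-30968 + (39 + 2*32400)) = 8081/(-30968 + (39 + 64800)) = 8081/(-30968 + 64839) = 8081/33871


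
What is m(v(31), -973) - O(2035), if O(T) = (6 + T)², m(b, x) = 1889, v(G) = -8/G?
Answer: -4163792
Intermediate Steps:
m(v(31), -973) - O(2035) = 1889 - (6 + 2035)² = 1889 - 1*2041² = 1889 - 1*4165681 = 1889 - 4165681 = -4163792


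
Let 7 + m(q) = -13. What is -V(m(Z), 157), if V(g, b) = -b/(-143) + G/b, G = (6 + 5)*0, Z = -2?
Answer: -157/143 ≈ -1.0979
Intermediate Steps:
G = 0 (G = 11*0 = 0)
m(q) = -20 (m(q) = -7 - 13 = -20)
V(g, b) = b/143 (V(g, b) = -b/(-143) + 0/b = -b*(-1/143) + 0 = b/143 + 0 = b/143)
-V(m(Z), 157) = -157/143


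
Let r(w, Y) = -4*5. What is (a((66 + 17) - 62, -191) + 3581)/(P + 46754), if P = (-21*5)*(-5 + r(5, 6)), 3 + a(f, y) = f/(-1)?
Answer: 3557/49379 ≈ 0.072035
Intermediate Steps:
r(w, Y) = -20
a(f, y) = -3 - f (a(f, y) = -3 + f/(-1) = -3 + f*(-1) = -3 - f)
P = 2625 (P = (-21*5)*(-5 - 20) = -105*(-25) = 2625)
(a((66 + 17) - 62, -191) + 3581)/(P + 46754) = ((-3 - ((66 + 17) - 62)) + 3581)/(2625 + 46754) = ((-3 - (83 - 62)) + 3581)/49379 = ((-3 - 1*21) + 3581)*(1/49379) = ((-3 - 21) + 3581)*(1/49379) = (-24 + 3581)*(1/49379) = 3557*(1/49379) = 3557/49379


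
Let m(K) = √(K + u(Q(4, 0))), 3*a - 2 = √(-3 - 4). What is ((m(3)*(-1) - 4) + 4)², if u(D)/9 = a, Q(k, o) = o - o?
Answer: 9 + 3*I*√7 ≈ 9.0 + 7.9373*I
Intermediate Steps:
a = ⅔ + I*√7/3 (a = ⅔ + √(-3 - 4)/3 = ⅔ + √(-7)/3 = ⅔ + (I*√7)/3 = ⅔ + I*√7/3 ≈ 0.66667 + 0.88192*I)
Q(k, o) = 0
u(D) = 6 + 3*I*√7 (u(D) = 9*(⅔ + I*√7/3) = 6 + 3*I*√7)
m(K) = √(6 + K + 3*I*√7) (m(K) = √(K + (6 + 3*I*√7)) = √(6 + K + 3*I*√7))
((m(3)*(-1) - 4) + 4)² = ((√(6 + 3 + 3*I*√7)*(-1) - 4) + 4)² = ((√(9 + 3*I*√7)*(-1) - 4) + 4)² = ((-√(9 + 3*I*√7) - 4) + 4)² = ((-4 - √(9 + 3*I*√7)) + 4)² = (-√(9 + 3*I*√7))² = 9 + 3*I*√7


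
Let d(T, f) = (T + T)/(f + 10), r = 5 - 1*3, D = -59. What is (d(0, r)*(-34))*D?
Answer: 0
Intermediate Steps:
r = 2 (r = 5 - 3 = 2)
d(T, f) = 2*T/(10 + f) (d(T, f) = (2*T)/(10 + f) = 2*T/(10 + f))
(d(0, r)*(-34))*D = ((2*0/(10 + 2))*(-34))*(-59) = ((2*0/12)*(-34))*(-59) = ((2*0*(1/12))*(-34))*(-59) = (0*(-34))*(-59) = 0*(-59) = 0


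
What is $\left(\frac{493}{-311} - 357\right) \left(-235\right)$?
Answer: $\frac{26207200}{311} \approx 84268.0$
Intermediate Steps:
$\left(\frac{493}{-311} - 357\right) \left(-235\right) = \left(493 \left(- \frac{1}{311}\right) - 357\right) \left(-235\right) = \left(- \frac{493}{311} - 357\right) \left(-235\right) = \left(- \frac{111520}{311}\right) \left(-235\right) = \frac{26207200}{311}$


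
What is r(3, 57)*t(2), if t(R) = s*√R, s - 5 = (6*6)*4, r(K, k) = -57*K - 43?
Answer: -31886*√2 ≈ -45094.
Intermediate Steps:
r(K, k) = -43 - 57*K
s = 149 (s = 5 + (6*6)*4 = 5 + 36*4 = 5 + 144 = 149)
t(R) = 149*√R
r(3, 57)*t(2) = (-43 - 57*3)*(149*√2) = (-43 - 171)*(149*√2) = -31886*√2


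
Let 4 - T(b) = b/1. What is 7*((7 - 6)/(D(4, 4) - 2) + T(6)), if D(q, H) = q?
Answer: -21/2 ≈ -10.500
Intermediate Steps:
T(b) = 4 - b (T(b) = 4 - b/1 = 4 - b)
7*((7 - 6)/(D(4, 4) - 2) + T(6)) = 7*((7 - 6)/(4 - 2) + (4 - 1*6)) = 7*(1/2 + (4 - 6)) = 7*(1*(1/2) - 2) = 7*(1/2 - 2) = 7*(-3/2) = -21/2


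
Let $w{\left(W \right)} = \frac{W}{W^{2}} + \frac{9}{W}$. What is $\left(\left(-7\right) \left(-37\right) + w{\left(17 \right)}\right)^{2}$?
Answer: $\frac{19474569}{289} \approx 67386.0$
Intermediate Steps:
$w{\left(W \right)} = \frac{10}{W}$ ($w{\left(W \right)} = \frac{W}{W^{2}} + \frac{9}{W} = \frac{1}{W} + \frac{9}{W} = \frac{10}{W}$)
$\left(\left(-7\right) \left(-37\right) + w{\left(17 \right)}\right)^{2} = \left(\left(-7\right) \left(-37\right) + \frac{10}{17}\right)^{2} = \left(259 + 10 \cdot \frac{1}{17}\right)^{2} = \left(259 + \frac{10}{17}\right)^{2} = \left(\frac{4413}{17}\right)^{2} = \frac{19474569}{289}$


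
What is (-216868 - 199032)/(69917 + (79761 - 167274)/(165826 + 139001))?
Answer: -21129591550/3552083641 ≈ -5.9485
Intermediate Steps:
(-216868 - 199032)/(69917 + (79761 - 167274)/(165826 + 139001)) = -415900/(69917 - 87513/304827) = -415900/(69917 - 87513*1/304827) = -415900/(69917 - 29171/101609) = -415900/7104167282/101609 = -415900*101609/7104167282 = -21129591550/3552083641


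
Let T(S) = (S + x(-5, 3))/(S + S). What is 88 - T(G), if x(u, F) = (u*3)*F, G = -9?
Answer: 85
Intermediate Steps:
x(u, F) = 3*F*u (x(u, F) = (3*u)*F = 3*F*u)
T(S) = (-45 + S)/(2*S) (T(S) = (S + 3*3*(-5))/(S + S) = (S - 45)/((2*S)) = (-45 + S)*(1/(2*S)) = (-45 + S)/(2*S))
88 - T(G) = 88 - (-45 - 9)/(2*(-9)) = 88 - (-1)*(-54)/(2*9) = 88 - 1*3 = 88 - 3 = 85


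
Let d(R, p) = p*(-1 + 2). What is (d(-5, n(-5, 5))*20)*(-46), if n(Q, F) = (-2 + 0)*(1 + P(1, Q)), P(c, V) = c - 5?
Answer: -5520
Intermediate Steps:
P(c, V) = -5 + c
n(Q, F) = 6 (n(Q, F) = (-2 + 0)*(1 + (-5 + 1)) = -2*(1 - 4) = -2*(-3) = 6)
d(R, p) = p (d(R, p) = p*1 = p)
(d(-5, n(-5, 5))*20)*(-46) = (6*20)*(-46) = 120*(-46) = -5520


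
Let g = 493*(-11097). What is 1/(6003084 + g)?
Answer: 1/532263 ≈ 1.8788e-6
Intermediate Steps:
g = -5470821
1/(6003084 + g) = 1/(6003084 - 5470821) = 1/532263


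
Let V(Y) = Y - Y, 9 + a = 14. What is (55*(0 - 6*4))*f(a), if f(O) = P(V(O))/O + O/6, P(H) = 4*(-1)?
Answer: -44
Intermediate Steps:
a = 5 (a = -9 + 14 = 5)
V(Y) = 0
P(H) = -4
f(O) = -4/O + O/6
(55*(0 - 6*4))*f(a) = (55*(0 - 6*4))*(-4/5 + (1/6)*5) = (55*(0 - 24))*(-4*1/5 + 5/6) = (55*(-24))*(-4/5 + 5/6) = -1320*1/30 = -44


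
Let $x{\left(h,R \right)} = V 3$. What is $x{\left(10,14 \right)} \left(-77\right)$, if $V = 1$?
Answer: $-231$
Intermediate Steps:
$x{\left(h,R \right)} = 3$ ($x{\left(h,R \right)} = 1 \cdot 3 = 3$)
$x{\left(10,14 \right)} \left(-77\right) = 3 \left(-77\right) = -231$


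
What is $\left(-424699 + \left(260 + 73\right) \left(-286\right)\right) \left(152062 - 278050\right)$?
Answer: $65505822756$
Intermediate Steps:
$\left(-424699 + \left(260 + 73\right) \left(-286\right)\right) \left(152062 - 278050\right) = \left(-424699 + 333 \left(-286\right)\right) \left(-125988\right) = \left(-424699 - 95238\right) \left(-125988\right) = \left(-519937\right) \left(-125988\right) = 65505822756$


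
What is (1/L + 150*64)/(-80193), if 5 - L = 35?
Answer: -287999/2405790 ≈ -0.11971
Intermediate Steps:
L = -30 (L = 5 - 1*35 = 5 - 35 = -30)
(1/L + 150*64)/(-80193) = (1/(-30) + 150*64)/(-80193) = (-1/30 + 9600)*(-1/80193) = (287999/30)*(-1/80193) = -287999/2405790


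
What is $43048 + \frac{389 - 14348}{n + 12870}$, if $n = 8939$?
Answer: $\frac{938819873}{21809} \approx 43047.0$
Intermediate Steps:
$43048 + \frac{389 - 14348}{n + 12870} = 43048 + \frac{389 - 14348}{8939 + 12870} = 43048 - \frac{13959}{21809} = \frac{938819873}{21809}$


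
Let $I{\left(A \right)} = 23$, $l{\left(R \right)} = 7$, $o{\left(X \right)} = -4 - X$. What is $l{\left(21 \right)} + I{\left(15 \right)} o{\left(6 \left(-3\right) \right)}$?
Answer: $329$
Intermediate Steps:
$l{\left(21 \right)} + I{\left(15 \right)} o{\left(6 \left(-3\right) \right)} = 7 + 23 \left(-4 - 6 \left(-3\right)\right) = 7 + 23 \left(-4 - -18\right) = 7 + 23 \left(-4 + 18\right) = 7 + 23 \cdot 14 = 7 + 322 = 329$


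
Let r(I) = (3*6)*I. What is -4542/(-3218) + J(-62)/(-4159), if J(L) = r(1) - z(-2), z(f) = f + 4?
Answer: 9419345/6691831 ≈ 1.4076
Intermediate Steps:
r(I) = 18*I
z(f) = 4 + f
J(L) = 16 (J(L) = 18*1 - (4 - 2) = 18 - 1*2 = 18 - 2 = 16)
-4542/(-3218) + J(-62)/(-4159) = -4542/(-3218) + 16/(-4159) = -4542*(-1/3218) + 16*(-1/4159) = 2271/1609 - 16/4159 = 9419345/6691831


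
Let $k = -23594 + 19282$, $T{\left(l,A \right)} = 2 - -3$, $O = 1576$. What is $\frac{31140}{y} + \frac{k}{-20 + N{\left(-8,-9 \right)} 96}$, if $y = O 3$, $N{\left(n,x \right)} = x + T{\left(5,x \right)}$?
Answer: $\frac{686827}{39794} \approx 17.26$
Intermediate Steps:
$T{\left(l,A \right)} = 5$ ($T{\left(l,A \right)} = 2 + 3 = 5$)
$k = -4312$
$N{\left(n,x \right)} = 5 + x$ ($N{\left(n,x \right)} = x + 5 = 5 + x$)
$y = 4728$ ($y = 1576 \cdot 3 = 4728$)
$\frac{31140}{y} + \frac{k}{-20 + N{\left(-8,-9 \right)} 96} = \frac{31140}{4728} - \frac{4312}{-20 + \left(5 - 9\right) 96} = 31140 \cdot \frac{1}{4728} - \frac{4312}{-20 - 384} = \frac{2595}{394} - \frac{4312}{-20 - 384} = \frac{2595}{394} - \frac{4312}{-404} = \frac{2595}{394} - - \frac{1078}{101} = \frac{2595}{394} + \frac{1078}{101} = \frac{686827}{39794}$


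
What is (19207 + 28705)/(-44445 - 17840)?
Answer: -47912/62285 ≈ -0.76924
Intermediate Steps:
(19207 + 28705)/(-44445 - 17840) = 47912/(-62285) = 47912*(-1/62285) = -47912/62285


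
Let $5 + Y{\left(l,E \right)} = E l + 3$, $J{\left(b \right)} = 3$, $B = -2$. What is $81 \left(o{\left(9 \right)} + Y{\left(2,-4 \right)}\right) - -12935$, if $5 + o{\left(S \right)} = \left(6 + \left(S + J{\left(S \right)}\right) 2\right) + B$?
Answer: $13988$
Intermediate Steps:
$Y{\left(l,E \right)} = -2 + E l$ ($Y{\left(l,E \right)} = -5 + \left(E l + 3\right) = -5 + \left(3 + E l\right) = -2 + E l$)
$o{\left(S \right)} = 5 + 2 S$ ($o{\left(S \right)} = -5 + \left(\left(6 + \left(S + 3\right) 2\right) - 2\right) = -5 + \left(\left(6 + \left(3 + S\right) 2\right) - 2\right) = -5 + \left(\left(6 + \left(6 + 2 S\right)\right) - 2\right) = -5 + \left(\left(12 + 2 S\right) - 2\right) = -5 + \left(10 + 2 S\right) = 5 + 2 S$)
$81 \left(o{\left(9 \right)} + Y{\left(2,-4 \right)}\right) - -12935 = 81 \left(\left(5 + 2 \cdot 9\right) - 10\right) - -12935 = 81 \left(\left(5 + 18\right) - 10\right) + 12935 = 81 \left(23 - 10\right) + 12935 = 81 \cdot 13 + 12935 = 1053 + 12935 = 13988$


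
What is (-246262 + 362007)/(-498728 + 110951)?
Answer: -115745/387777 ≈ -0.29848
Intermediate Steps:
(-246262 + 362007)/(-498728 + 110951) = 115745/(-387777) = 115745*(-1/387777) = -115745/387777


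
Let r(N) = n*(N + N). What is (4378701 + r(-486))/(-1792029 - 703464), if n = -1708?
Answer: -559/231 ≈ -2.4199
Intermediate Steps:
r(N) = -3416*N (r(N) = -1708*(N + N) = -3416*N)
(4378701 + r(-486))/(-1792029 - 703464) = (4378701 - 3416*(-486))/(-1792029 - 703464) = (4378701 + 1660176)/(-2495493) = 6038877*(-1/2495493) = -559/231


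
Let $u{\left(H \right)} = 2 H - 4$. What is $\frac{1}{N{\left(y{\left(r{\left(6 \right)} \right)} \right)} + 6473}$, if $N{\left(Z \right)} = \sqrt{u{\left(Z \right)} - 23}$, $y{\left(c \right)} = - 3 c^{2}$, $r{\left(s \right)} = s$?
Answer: $\frac{6473}{41899972} - \frac{9 i \sqrt{3}}{41899972} \approx 0.00015449 - 3.7204 \cdot 10^{-7} i$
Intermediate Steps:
$u{\left(H \right)} = -4 + 2 H$
$N{\left(Z \right)} = \sqrt{-27 + 2 Z}$ ($N{\left(Z \right)} = \sqrt{\left(-4 + 2 Z\right) - 23} = \sqrt{-27 + 2 Z}$)
$\frac{1}{N{\left(y{\left(r{\left(6 \right)} \right)} \right)} + 6473} = \frac{1}{\sqrt{-27 + 2 \left(- 3 \cdot 6^{2}\right)} + 6473} = \frac{1}{\sqrt{-27 + 2 \left(\left(-3\right) 36\right)} + 6473} = \frac{1}{\sqrt{-27 + 2 \left(-108\right)} + 6473} = \frac{1}{\sqrt{-27 - 216} + 6473} = \frac{1}{\sqrt{-243} + 6473} = \frac{1}{9 i \sqrt{3} + 6473} = \frac{1}{6473 + 9 i \sqrt{3}}$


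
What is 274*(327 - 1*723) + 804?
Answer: -107700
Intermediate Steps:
274*(327 - 1*723) + 804 = 274*(327 - 723) + 804 = 274*(-396) + 804 = -108504 + 804 = -107700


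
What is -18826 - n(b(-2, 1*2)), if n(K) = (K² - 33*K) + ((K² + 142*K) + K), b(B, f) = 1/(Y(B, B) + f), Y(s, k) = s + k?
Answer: -37543/2 ≈ -18772.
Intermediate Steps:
Y(s, k) = k + s
b(B, f) = 1/(f + 2*B) (b(B, f) = 1/((B + B) + f) = 1/(2*B + f) = 1/(f + 2*B))
n(K) = 2*K² + 110*K (n(K) = (K² - 33*K) + (K² + 143*K) = 2*K² + 110*K)
-18826 - n(b(-2, 1*2)) = -18826 - 2*(55 + 1/(1*2 + 2*(-2)))/(1*2 + 2*(-2)) = -18826 - 2*(55 + 1/(2 - 4))/(2 - 4) = -18826 - 2*(55 + 1/(-2))/(-2) = -18826 - 2*(-1)*(55 - ½)/2 = -18826 - 2*(-1)*109/(2*2) = -18826 - 1*(-109/2) = -18826 + 109/2 = -37543/2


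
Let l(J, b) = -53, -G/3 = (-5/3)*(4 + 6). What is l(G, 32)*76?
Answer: -4028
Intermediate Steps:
G = 50 (G = -3*(-5/3)*(4 + 6) = -3*(-5*⅓)*10 = -(-5)*10 = -3*(-50/3) = 50)
l(G, 32)*76 = -53*76 = -4028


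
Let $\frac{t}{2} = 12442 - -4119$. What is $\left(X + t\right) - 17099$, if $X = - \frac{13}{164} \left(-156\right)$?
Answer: $\frac{657450}{41} \approx 16035.0$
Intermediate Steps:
$X = \frac{507}{41}$ ($X = \left(-13\right) \frac{1}{164} \left(-156\right) = \left(- \frac{13}{164}\right) \left(-156\right) = \frac{507}{41} \approx 12.366$)
$t = 33122$ ($t = 2 \left(12442 - -4119\right) = 2 \left(12442 + 4119\right) = 2 \cdot 16561 = 33122$)
$\left(X + t\right) - 17099 = \left(\frac{507}{41} + 33122\right) - 17099 = \frac{1358509}{41} - 17099 = \frac{657450}{41}$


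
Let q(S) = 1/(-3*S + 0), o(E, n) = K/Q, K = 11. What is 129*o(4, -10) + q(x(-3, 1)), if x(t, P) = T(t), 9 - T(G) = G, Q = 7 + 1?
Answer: 12769/72 ≈ 177.35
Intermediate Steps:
Q = 8
T(G) = 9 - G
x(t, P) = 9 - t
o(E, n) = 11/8
q(S) = -1/(3*S) (q(S) = 1/(-3*S) = -1/(3*S))
129*o(4, -10) + q(x(-3, 1)) = 129*(11/8) - 1/(3*(9 - 1*(-3))) = 1419/8 - 1/(3*(9 + 3)) = 1419/8 - ⅓/12 = 1419/8 - ⅓*1/12 = 1419/8 - 1/36 = 12769/72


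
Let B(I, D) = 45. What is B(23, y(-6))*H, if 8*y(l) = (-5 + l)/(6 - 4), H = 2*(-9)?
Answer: -810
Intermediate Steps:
H = -18
y(l) = -5/16 + l/16 (y(l) = ((-5 + l)/(6 - 4))/8 = ((-5 + l)/2)/8 = ((-5 + l)*(½))/8 = (-5/2 + l/2)/8 = -5/16 + l/16)
B(23, y(-6))*H = 45*(-18) = -810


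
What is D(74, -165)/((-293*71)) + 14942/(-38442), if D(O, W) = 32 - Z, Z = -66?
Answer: -157302871/399854463 ≈ -0.39340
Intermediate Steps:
D(O, W) = 98 (D(O, W) = 32 - 1*(-66) = 32 + 66 = 98)
D(74, -165)/((-293*71)) + 14942/(-38442) = 98/((-293*71)) + 14942/(-38442) = 98/(-20803) + 14942*(-1/38442) = 98*(-1/20803) - 7471/19221 = -98/20803 - 7471/19221 = -157302871/399854463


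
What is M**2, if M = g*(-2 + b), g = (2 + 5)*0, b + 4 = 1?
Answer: 0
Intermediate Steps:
b = -3 (b = -4 + 1 = -3)
g = 0 (g = 7*0 = 0)
M = 0 (M = 0*(-2 - 3) = 0*(-5) = 0)
M**2 = 0**2 = 0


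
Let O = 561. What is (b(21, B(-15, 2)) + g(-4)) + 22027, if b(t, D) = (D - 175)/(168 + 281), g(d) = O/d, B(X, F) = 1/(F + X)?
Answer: 511002735/23348 ≈ 21886.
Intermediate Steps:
g(d) = 561/d
b(t, D) = -175/449 + D/449 (b(t, D) = (-175 + D)/449 = (-175 + D)*(1/449) = -175/449 + D/449)
(b(21, B(-15, 2)) + g(-4)) + 22027 = ((-175/449 + 1/(449*(2 - 15))) + 561/(-4)) + 22027 = ((-175/449 + (1/449)/(-13)) + 561*(-1/4)) + 22027 = ((-175/449 + (1/449)*(-1/13)) - 561/4) + 22027 = ((-175/449 - 1/5837) - 561/4) + 22027 = (-2276/5837 - 561/4) + 22027 = -3283661/23348 + 22027 = 511002735/23348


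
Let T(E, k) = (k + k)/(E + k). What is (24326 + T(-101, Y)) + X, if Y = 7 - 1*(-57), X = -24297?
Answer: 945/37 ≈ 25.541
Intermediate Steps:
Y = 64 (Y = 7 + 57 = 64)
T(E, k) = 2*k/(E + k) (T(E, k) = (2*k)/(E + k) = 2*k/(E + k))
(24326 + T(-101, Y)) + X = (24326 + 2*64/(-101 + 64)) - 24297 = (24326 + 2*64/(-37)) - 24297 = (24326 + 2*64*(-1/37)) - 24297 = (24326 - 128/37) - 24297 = 899934/37 - 24297 = 945/37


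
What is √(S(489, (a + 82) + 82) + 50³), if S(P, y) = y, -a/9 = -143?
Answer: √126451 ≈ 355.60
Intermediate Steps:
a = 1287 (a = -9*(-143) = 1287)
√(S(489, (a + 82) + 82) + 50³) = √(((1287 + 82) + 82) + 50³) = √((1369 + 82) + 125000) = √(1451 + 125000) = √126451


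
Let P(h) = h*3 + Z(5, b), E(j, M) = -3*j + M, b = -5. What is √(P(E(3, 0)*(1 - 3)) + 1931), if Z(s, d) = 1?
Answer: √1986 ≈ 44.565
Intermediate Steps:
E(j, M) = M - 3*j
P(h) = 1 + 3*h (P(h) = h*3 + 1 = 3*h + 1 = 1 + 3*h)
√(P(E(3, 0)*(1 - 3)) + 1931) = √((1 + 3*((0 - 3*3)*(1 - 3))) + 1931) = √((1 + 3*((0 - 9)*(-2))) + 1931) = √((1 + 3*(-9*(-2))) + 1931) = √((1 + 3*18) + 1931) = √((1 + 54) + 1931) = √(55 + 1931) = √1986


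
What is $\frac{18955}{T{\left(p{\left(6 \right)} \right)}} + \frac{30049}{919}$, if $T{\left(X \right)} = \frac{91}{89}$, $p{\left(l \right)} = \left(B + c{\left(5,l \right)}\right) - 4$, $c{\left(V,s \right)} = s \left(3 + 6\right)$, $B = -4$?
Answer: $\frac{1553082864}{83629} \approx 18571.0$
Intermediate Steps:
$c{\left(V,s \right)} = 9 s$ ($c{\left(V,s \right)} = s 9 = 9 s$)
$p{\left(l \right)} = -8 + 9 l$ ($p{\left(l \right)} = \left(-4 + 9 l\right) - 4 = -8 + 9 l$)
$T{\left(X \right)} = \frac{91}{89}$ ($T{\left(X \right)} = 91 \cdot \frac{1}{89} = \frac{91}{89}$)
$\frac{18955}{T{\left(p{\left(6 \right)} \right)}} + \frac{30049}{919} = \frac{18955}{\frac{91}{89}} + \frac{30049}{919} = 18955 \cdot \frac{89}{91} + 30049 \cdot \frac{1}{919} = \frac{1686995}{91} + \frac{30049}{919} = \frac{1553082864}{83629}$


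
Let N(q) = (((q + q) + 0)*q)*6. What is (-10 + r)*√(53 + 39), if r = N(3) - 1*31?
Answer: 134*√23 ≈ 642.64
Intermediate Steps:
N(q) = 12*q² (N(q) = ((2*q + 0)*q)*6 = ((2*q)*q)*6 = (2*q²)*6 = 12*q²)
r = 77 (r = 12*3² - 1*31 = 12*9 - 31 = 108 - 31 = 77)
(-10 + r)*√(53 + 39) = (-10 + 77)*√(53 + 39) = 67*√92 = 67*(2*√23) = 134*√23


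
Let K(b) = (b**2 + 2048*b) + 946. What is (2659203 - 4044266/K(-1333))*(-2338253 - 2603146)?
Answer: -4170477376814272229/317383 ≈ -1.3140e+13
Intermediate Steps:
K(b) = 946 + b**2 + 2048*b
(2659203 - 4044266/K(-1333))*(-2338253 - 2603146) = (2659203 - 4044266/(946 + (-1333)**2 + 2048*(-1333)))*(-2338253 - 2603146) = (2659203 - 4044266/(946 + 1776889 - 2729984))*(-4941399) = (2659203 - 4044266/(-952149))*(-4941399) = (2659203 - 4044266*(-1/952149))*(-4941399) = (2659203 + 4044266/952149)*(-4941399) = (2531961521513/952149)*(-4941399) = -4170477376814272229/317383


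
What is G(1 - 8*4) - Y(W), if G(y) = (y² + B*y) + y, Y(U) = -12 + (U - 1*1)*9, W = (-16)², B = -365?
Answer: 9962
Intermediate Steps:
W = 256
Y(U) = -21 + 9*U (Y(U) = -12 + (U - 1)*9 = -12 + (-1 + U)*9 = -12 + (-9 + 9*U) = -21 + 9*U)
G(y) = y² - 364*y (G(y) = (y² - 365*y) + y = y² - 364*y)
G(1 - 8*4) - Y(W) = (1 - 8*4)*(-364 + (1 - 8*4)) - (-21 + 9*256) = (1 - 32)*(-364 + (1 - 32)) - (-21 + 2304) = -31*(-364 - 31) - 1*2283 = -31*(-395) - 2283 = 12245 - 2283 = 9962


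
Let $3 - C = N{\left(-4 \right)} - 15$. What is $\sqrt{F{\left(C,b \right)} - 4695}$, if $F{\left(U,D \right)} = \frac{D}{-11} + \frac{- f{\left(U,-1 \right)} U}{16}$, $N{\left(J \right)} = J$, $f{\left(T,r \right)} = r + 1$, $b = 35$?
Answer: $\frac{4 i \sqrt{35530}}{11} \approx 68.543 i$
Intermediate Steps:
$f{\left(T,r \right)} = 1 + r$
$C = 22$ ($C = 3 - \left(-4 - 15\right) = 3 - -19 = 3 + 19 = 22$)
$F{\left(U,D \right)} = - \frac{D}{11}$ ($F{\left(U,D \right)} = \frac{D}{-11} + \frac{- (1 - 1) U}{16} = D \left(- \frac{1}{11}\right) + \left(-1\right) 0 U \frac{1}{16} = - \frac{D}{11} + 0 U \frac{1}{16} = - \frac{D}{11} + 0 \cdot \frac{1}{16} = - \frac{D}{11} + 0 = - \frac{D}{11}$)
$\sqrt{F{\left(C,b \right)} - 4695} = \sqrt{\left(- \frac{1}{11}\right) 35 - 4695} = \sqrt{- \frac{35}{11} - 4695} = \sqrt{- \frac{51680}{11}} = \frac{4 i \sqrt{35530}}{11}$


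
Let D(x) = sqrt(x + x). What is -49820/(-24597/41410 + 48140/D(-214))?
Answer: 5429687969809800/993488100814017763 - 2056317987427940000*I*sqrt(107)/993488100814017763 ≈ 0.0054653 - 21.41*I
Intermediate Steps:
D(x) = sqrt(2)*sqrt(x) (D(x) = sqrt(2*x) = sqrt(2)*sqrt(x))
-49820/(-24597/41410 + 48140/D(-214)) = -49820/(-24597/41410 + 48140/((sqrt(2)*sqrt(-214)))) = -49820/(-24597*1/41410 + 48140/((sqrt(2)*(I*sqrt(214))))) = -49820/(-24597/41410 + 48140/((2*I*sqrt(107)))) = -49820/(-24597/41410 + 48140*(-I*sqrt(107)/214)) = -49820/(-24597/41410 - 24070*I*sqrt(107)/107)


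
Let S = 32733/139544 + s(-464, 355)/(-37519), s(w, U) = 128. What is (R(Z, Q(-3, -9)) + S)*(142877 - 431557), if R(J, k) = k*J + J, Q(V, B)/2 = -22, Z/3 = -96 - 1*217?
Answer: -7628263146148836695/654443917 ≈ -1.1656e+10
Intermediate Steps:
S = 1210247795/5235551336 (S = 32733/139544 + 128/(-37519) = 32733*(1/139544) + 128*(-1/37519) = 32733/139544 - 128/37519 = 1210247795/5235551336 ≈ 0.23116)
Z = -939 (Z = 3*(-96 - 1*217) = 3*(-96 - 217) = 3*(-313) = -939)
Q(V, B) = -44 (Q(V, B) = 2*(-22) = -44)
R(J, k) = J + J*k (R(J, k) = J*k + J = J + J*k)
(R(Z, Q(-3, -9)) + S)*(142877 - 431557) = (-939*(1 - 44) + 1210247795/5235551336)*(142877 - 431557) = (-939*(-43) + 1210247795/5235551336)*(-288680) = (40377 + 1210247795/5235551336)*(-288680) = (211397066541467/5235551336)*(-288680) = -7628263146148836695/654443917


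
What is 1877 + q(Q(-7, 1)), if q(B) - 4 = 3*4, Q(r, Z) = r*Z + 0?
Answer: 1893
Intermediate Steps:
Q(r, Z) = Z*r (Q(r, Z) = Z*r + 0 = Z*r)
q(B) = 16 (q(B) = 4 + 3*4 = 4 + 12 = 16)
1877 + q(Q(-7, 1)) = 1877 + 16 = 1893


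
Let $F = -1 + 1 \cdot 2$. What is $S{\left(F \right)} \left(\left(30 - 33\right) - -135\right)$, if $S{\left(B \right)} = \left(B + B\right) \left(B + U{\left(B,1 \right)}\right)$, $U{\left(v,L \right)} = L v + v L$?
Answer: $792$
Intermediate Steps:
$F = 1$ ($F = -1 + 2 = 1$)
$U{\left(v,L \right)} = 2 L v$ ($U{\left(v,L \right)} = L v + L v = 2 L v$)
$S{\left(B \right)} = 6 B^{2}$ ($S{\left(B \right)} = \left(B + B\right) \left(B + 2 \cdot 1 B\right) = 2 B \left(B + 2 B\right) = 2 B 3 B = 6 B^{2}$)
$S{\left(F \right)} \left(\left(30 - 33\right) - -135\right) = 6 \cdot 1^{2} \left(\left(30 - 33\right) - -135\right) = 6 \cdot 1 \left(-3 + 135\right) = 6 \cdot 132 = 792$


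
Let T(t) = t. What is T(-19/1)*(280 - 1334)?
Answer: 20026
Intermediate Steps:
T(-19/1)*(280 - 1334) = (-19/1)*(280 - 1334) = -19*1*(-1054) = -19*(-1054) = 20026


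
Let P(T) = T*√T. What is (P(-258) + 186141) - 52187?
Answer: 133954 - 258*I*√258 ≈ 1.3395e+5 - 4144.1*I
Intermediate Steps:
P(T) = T^(3/2)
(P(-258) + 186141) - 52187 = ((-258)^(3/2) + 186141) - 52187 = (-258*I*√258 + 186141) - 52187 = (186141 - 258*I*√258) - 52187 = 133954 - 258*I*√258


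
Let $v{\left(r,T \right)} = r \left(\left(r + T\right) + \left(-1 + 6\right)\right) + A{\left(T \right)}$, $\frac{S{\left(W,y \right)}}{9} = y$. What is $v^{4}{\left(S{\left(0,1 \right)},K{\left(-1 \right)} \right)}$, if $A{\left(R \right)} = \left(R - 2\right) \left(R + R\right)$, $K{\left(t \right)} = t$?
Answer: $228886641$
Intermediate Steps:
$S{\left(W,y \right)} = 9 y$
$A{\left(R \right)} = 2 R \left(-2 + R\right)$ ($A{\left(R \right)} = \left(-2 + R\right) 2 R = 2 R \left(-2 + R\right)$)
$v{\left(r,T \right)} = r \left(5 + T + r\right) + 2 T \left(-2 + T\right)$ ($v{\left(r,T \right)} = r \left(\left(r + T\right) + \left(-1 + 6\right)\right) + 2 T \left(-2 + T\right) = r \left(\left(T + r\right) + 5\right) + 2 T \left(-2 + T\right) = r \left(5 + T + r\right) + 2 T \left(-2 + T\right)$)
$v^{4}{\left(S{\left(0,1 \right)},K{\left(-1 \right)} \right)} = \left(\left(9 \cdot 1\right)^{2} + 5 \cdot 9 \cdot 1 - 9 \cdot 1 + 2 \left(-1\right) \left(-2 - 1\right)\right)^{4} = \left(9^{2} + 5 \cdot 9 - 9 + 2 \left(-1\right) \left(-3\right)\right)^{4} = \left(81 + 45 - 9 + 6\right)^{4} = 123^{4} = 228886641$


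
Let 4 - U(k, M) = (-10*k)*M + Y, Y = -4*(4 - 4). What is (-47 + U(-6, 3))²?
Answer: 49729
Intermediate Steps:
Y = 0 (Y = -4*0 = 0)
U(k, M) = 4 + 10*M*k (U(k, M) = 4 - ((-10*k)*M + 0) = 4 - (-10*M*k + 0) = 4 - (-10)*M*k = 4 + 10*M*k)
(-47 + U(-6, 3))² = (-47 + (4 + 10*3*(-6)))² = (-47 + (4 - 180))² = (-47 - 176)² = (-223)² = 49729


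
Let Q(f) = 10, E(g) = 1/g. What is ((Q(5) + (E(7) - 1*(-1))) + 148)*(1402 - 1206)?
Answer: 31192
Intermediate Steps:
((Q(5) + (E(7) - 1*(-1))) + 148)*(1402 - 1206) = ((10 + (1/7 - 1*(-1))) + 148)*(1402 - 1206) = ((10 + (1/7 + 1)) + 148)*196 = ((10 + 8/7) + 148)*196 = (78/7 + 148)*196 = (1114/7)*196 = 31192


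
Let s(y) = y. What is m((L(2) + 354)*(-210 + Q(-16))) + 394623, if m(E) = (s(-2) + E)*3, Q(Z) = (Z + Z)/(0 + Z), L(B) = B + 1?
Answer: 171849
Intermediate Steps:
L(B) = 1 + B
Q(Z) = 2 (Q(Z) = (2*Z)/Z = 2)
m(E) = -6 + 3*E (m(E) = (-2 + E)*3 = -6 + 3*E)
m((L(2) + 354)*(-210 + Q(-16))) + 394623 = (-6 + 3*(((1 + 2) + 354)*(-210 + 2))) + 394623 = (-6 + 3*((3 + 354)*(-208))) + 394623 = (-6 + 3*(357*(-208))) + 394623 = (-6 + 3*(-74256)) + 394623 = (-6 - 222768) + 394623 = -222774 + 394623 = 171849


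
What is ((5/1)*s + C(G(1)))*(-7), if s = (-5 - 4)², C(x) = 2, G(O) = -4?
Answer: -2849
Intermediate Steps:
s = 81 (s = (-9)² = 81)
((5/1)*s + C(G(1)))*(-7) = ((5/1)*81 + 2)*(-7) = ((5*1)*81 + 2)*(-7) = (5*81 + 2)*(-7) = (405 + 2)*(-7) = 407*(-7) = -2849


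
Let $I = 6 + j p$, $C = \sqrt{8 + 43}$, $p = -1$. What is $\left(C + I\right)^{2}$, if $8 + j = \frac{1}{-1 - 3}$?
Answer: $\frac{4065}{16} + \frac{57 \sqrt{51}}{2} \approx 457.59$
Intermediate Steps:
$j = - \frac{33}{4}$ ($j = -8 + \frac{1}{-1 - 3} = -8 + \frac{1}{-4} = -8 - \frac{1}{4} = - \frac{33}{4} \approx -8.25$)
$C = \sqrt{51} \approx 7.1414$
$I = \frac{57}{4}$ ($I = 6 - - \frac{33}{4} = 6 + \frac{33}{4} = \frac{57}{4} \approx 14.25$)
$\left(C + I\right)^{2} = \left(\sqrt{51} + \frac{57}{4}\right)^{2} = \left(\frac{57}{4} + \sqrt{51}\right)^{2}$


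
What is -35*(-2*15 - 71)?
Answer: 3535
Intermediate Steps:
-35*(-2*15 - 71) = -35*(-30 - 71) = -35*(-101) = 3535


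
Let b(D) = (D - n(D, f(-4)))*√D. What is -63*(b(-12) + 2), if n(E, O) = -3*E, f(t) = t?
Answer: -126 + 6048*I*√3 ≈ -126.0 + 10475.0*I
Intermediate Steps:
b(D) = 4*D^(3/2) (b(D) = (D - (-3)*D)*√D = (D + 3*D)*√D = (4*D)*√D = 4*D^(3/2))
-63*(b(-12) + 2) = -63*(4*(-12)^(3/2) + 2) = -63*(4*(-24*I*√3) + 2) = -63*(-96*I*√3 + 2) = -63*(2 - 96*I*√3) = -126 + 6048*I*√3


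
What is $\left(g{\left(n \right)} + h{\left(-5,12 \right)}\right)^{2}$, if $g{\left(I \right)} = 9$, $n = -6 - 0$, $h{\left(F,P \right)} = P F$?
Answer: $2601$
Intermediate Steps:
$h{\left(F,P \right)} = F P$
$n = -6$ ($n = -6 + 0 = -6$)
$\left(g{\left(n \right)} + h{\left(-5,12 \right)}\right)^{2} = \left(9 - 60\right)^{2} = \left(-51\right)^{2} = 2601$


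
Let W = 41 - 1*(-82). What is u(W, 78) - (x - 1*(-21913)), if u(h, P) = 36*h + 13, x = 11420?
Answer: -28892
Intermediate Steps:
W = 123 (W = 41 + 82 = 123)
u(h, P) = 13 + 36*h
u(W, 78) - (x - 1*(-21913)) = (13 + 36*123) - (11420 - 1*(-21913)) = (13 + 4428) - (11420 + 21913) = 4441 - 1*33333 = 4441 - 33333 = -28892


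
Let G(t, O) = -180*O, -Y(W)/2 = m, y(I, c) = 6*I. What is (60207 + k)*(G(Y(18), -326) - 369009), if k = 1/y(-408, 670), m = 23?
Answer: -5082042009535/272 ≈ -1.8684e+10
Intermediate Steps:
Y(W) = -46 (Y(W) = -2*23 = -46)
G(t, O) = -180*O
k = -1/2448 (k = 1/(6*(-408)) = 1/(-2448) = -1/2448 ≈ -0.00040850)
(60207 + k)*(G(Y(18), -326) - 369009) = (60207 - 1/2448)*(-180*(-326) - 369009) = 147386735*(58680 - 369009)/2448 = (147386735/2448)*(-310329) = -5082042009535/272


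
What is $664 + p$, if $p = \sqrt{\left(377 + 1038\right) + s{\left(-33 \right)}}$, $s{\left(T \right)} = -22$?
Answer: $664 + \sqrt{1393} \approx 701.32$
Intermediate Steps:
$p = \sqrt{1393}$ ($p = \sqrt{\left(377 + 1038\right) - 22} = \sqrt{1415 - 22} = \sqrt{1393} \approx 37.323$)
$664 + p = 664 + \sqrt{1393}$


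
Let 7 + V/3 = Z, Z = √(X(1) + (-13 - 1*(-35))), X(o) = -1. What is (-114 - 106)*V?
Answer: 4620 - 660*√21 ≈ 1595.5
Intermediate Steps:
Z = √21 (Z = √(-1 + (-13 - 1*(-35))) = √(-1 + (-13 + 35)) = √(-1 + 22) = √21 ≈ 4.5826)
V = -21 + 3*√21 ≈ -7.2523
(-114 - 106)*V = (-114 - 106)*(-21 + 3*√21) = -220*(-21 + 3*√21) = 4620 - 660*√21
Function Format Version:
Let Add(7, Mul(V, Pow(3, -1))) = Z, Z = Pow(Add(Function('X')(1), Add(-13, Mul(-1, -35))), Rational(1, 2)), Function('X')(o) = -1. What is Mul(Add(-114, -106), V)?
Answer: Add(4620, Mul(-660, Pow(21, Rational(1, 2)))) ≈ 1595.5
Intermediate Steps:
Z = Pow(21, Rational(1, 2)) (Z = Pow(Add(-1, Add(-13, Mul(-1, -35))), Rational(1, 2)) = Pow(Add(-1, Add(-13, 35)), Rational(1, 2)) = Pow(Add(-1, 22), Rational(1, 2)) = Pow(21, Rational(1, 2)) ≈ 4.5826)
V = Add(-21, Mul(3, Pow(21, Rational(1, 2)))) ≈ -7.2523
Mul(Add(-114, -106), V) = Mul(Add(-114, -106), Add(-21, Mul(3, Pow(21, Rational(1, 2))))) = Mul(-220, Add(-21, Mul(3, Pow(21, Rational(1, 2))))) = Add(4620, Mul(-660, Pow(21, Rational(1, 2))))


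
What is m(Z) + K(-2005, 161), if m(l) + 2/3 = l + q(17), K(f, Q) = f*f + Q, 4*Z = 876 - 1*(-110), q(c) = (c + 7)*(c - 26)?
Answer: 24121295/6 ≈ 4.0202e+6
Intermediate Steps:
q(c) = (-26 + c)*(7 + c) (q(c) = (7 + c)*(-26 + c) = (-26 + c)*(7 + c))
Z = 493/2 (Z = (876 - 1*(-110))/4 = (876 + 110)/4 = (¼)*986 = 493/2 ≈ 246.50)
K(f, Q) = Q + f² (K(f, Q) = f² + Q = Q + f²)
m(l) = -650/3 + l (m(l) = -⅔ + (l + (-182 + 17² - 19*17)) = -⅔ + (l + (-182 + 289 - 323)) = -⅔ + (l - 216) = -⅔ + (-216 + l) = -650/3 + l)
m(Z) + K(-2005, 161) = (-650/3 + 493/2) + (161 + (-2005)²) = 179/6 + (161 + 4020025) = 179/6 + 4020186 = 24121295/6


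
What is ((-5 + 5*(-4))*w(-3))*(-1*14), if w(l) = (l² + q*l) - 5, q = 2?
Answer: -700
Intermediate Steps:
w(l) = -5 + l² + 2*l (w(l) = (l² + 2*l) - 5 = -5 + l² + 2*l)
((-5 + 5*(-4))*w(-3))*(-1*14) = ((-5 + 5*(-4))*(-5 + (-3)² + 2*(-3)))*(-1*14) = ((-5 - 20)*(-5 + 9 - 6))*(-14) = -25*(-2)*(-14) = 50*(-14) = -700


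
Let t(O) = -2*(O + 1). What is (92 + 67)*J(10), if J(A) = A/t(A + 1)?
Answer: -265/4 ≈ -66.250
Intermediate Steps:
t(O) = -2 - 2*O (t(O) = -2*(1 + O) = -2 - 2*O)
J(A) = A/(-4 - 2*A) (J(A) = A/(-2 - 2*(A + 1)) = A/(-2 - 2*(1 + A)) = A/(-2 + (-2 - 2*A)) = A/(-4 - 2*A))
(92 + 67)*J(10) = (92 + 67)*(-1*10/(4 + 2*10)) = 159*(-1*10/(4 + 20)) = 159*(-1*10/24) = 159*(-1*10*1/24) = 159*(-5/12) = -265/4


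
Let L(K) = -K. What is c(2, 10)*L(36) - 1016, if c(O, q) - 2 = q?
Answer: -1448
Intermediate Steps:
c(O, q) = 2 + q
c(2, 10)*L(36) - 1016 = (2 + 10)*(-1*36) - 1016 = 12*(-36) - 1016 = -432 - 1016 = -1448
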